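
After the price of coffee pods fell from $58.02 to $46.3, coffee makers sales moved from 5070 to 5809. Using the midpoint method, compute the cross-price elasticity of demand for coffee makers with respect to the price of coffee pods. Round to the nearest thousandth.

-0.605

%ΔQ_x = (5809 − 5070)/[(5070+5809)/2] = 739/5439.5 ≈ 0.1359.
%ΔP_y = (46.3 − 58.02)/[(58.02+46.3)/2] ≈ -0.2247.
E_xy = 0.1359/-0.2247 ≈ -0.605.
E_xy < 0, so coffee makers and coffee pods are complements.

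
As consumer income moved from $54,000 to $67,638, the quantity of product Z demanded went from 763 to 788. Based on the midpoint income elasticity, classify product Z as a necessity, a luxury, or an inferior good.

necessity

%ΔQ = (788 − 763)/[(763+788)/2] = 25/775.5 ≈ 0.0322.
%ΔI = (67,638 − 54,000)/[(54,000+67,638)/2] = 13638/60819 ≈ 0.2242.
E_I = %ΔQ/%ΔI ≈ 0.144.
E_I ∈ (0,1): normal good (necessity).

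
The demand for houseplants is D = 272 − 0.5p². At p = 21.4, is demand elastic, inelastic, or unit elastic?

At p = 21.4, D = 43.02.
dD/dp = −2·0.5·p = −21.4.
Point elasticity E = (dD/dp)·(p/D) = -21.4 × 21.4/43.02 ≈ -10.645.
|E| ≈ 10.645 > 1, so demand is elastic.

elastic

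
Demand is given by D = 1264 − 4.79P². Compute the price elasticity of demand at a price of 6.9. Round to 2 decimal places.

At P = 6.9, D = 1035.9481.
dD/dP = −2·4.79·P = −66.102.
Point elasticity E = (dD/dP)·(P/D) = -66.102 × 6.9/1035.9481 ≈ -0.44.
|E| < 1, so demand is inelastic at this price.

-0.44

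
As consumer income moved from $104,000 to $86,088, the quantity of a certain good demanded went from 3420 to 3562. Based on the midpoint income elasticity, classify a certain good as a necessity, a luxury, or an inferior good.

%ΔQ = (3562 − 3420)/[(3420+3562)/2] = 142/3491 ≈ 0.0407.
%ΔI = (86,088 − 104,000)/[(104,000+86,088)/2] = -17912/95044 ≈ -0.1885.
E_I = %ΔQ/%ΔI ≈ -0.216.
E_I < 0: inferior good.

inferior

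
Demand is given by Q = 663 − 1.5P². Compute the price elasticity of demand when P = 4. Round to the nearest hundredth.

At P = 4, Q = 639.
dQ/dP = −2·1.5·P = −12.
Point elasticity E = (dQ/dP)·(P/Q) = -12 × 4/639 ≈ -0.08.
|E| < 1, so demand is inelastic at this price.

-0.08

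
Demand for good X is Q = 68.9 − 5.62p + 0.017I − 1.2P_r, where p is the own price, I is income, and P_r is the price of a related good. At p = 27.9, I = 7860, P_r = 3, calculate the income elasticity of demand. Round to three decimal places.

3.172

First evaluate Q: 68.9 − 5.62(27.9) + 0.017(7860) − 1.2(3) = 68.9 − 156.798 + 133.62 − 3.6 = 42.122.
∂Q/∂I = +0.017, so E_I = 0.017·(7860/42.122) ≈ 3.172.
E_I > 1: normal good (luxury).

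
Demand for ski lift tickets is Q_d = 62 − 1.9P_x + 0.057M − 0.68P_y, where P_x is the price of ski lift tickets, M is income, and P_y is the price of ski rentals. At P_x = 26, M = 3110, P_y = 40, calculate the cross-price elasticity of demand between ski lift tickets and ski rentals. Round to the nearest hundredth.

-0.17

Evaluating quantity at (P_x, M, P_y) gives Q_d = 62 − 1.9(26) + 0.057(3110) − 0.68(40) = 62 − 49.4 + 177.27 − 27.2 = 162.67.
∂Q_d/∂P_y = −0.68, so E_xy = -0.68·(40/162.67) ≈ -0.17.
E_xy < 0: the goods are complements.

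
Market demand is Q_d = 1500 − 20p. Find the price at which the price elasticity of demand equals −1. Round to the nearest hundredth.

For linear demand Q_d = a − bp, E = −bp/(a − bp). |E| = 1 ⇒ bp = a − bp ⇒ p = a/(2b).
p = 1500/(2·20) = 37.50.

37.50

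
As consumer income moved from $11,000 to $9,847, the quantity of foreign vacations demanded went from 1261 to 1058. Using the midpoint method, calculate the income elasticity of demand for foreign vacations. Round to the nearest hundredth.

%ΔQ = (1058 − 1261)/[(1261+1058)/2] = -203/1159.5 ≈ -0.1751.
%ΔI = (9,847 − 11,000)/[(11,000+9,847)/2] = -1153/10423.5 ≈ -0.1106.
E_I = %ΔQ/%ΔI ≈ 1.58.
E_I > 1: normal good (luxury).

1.58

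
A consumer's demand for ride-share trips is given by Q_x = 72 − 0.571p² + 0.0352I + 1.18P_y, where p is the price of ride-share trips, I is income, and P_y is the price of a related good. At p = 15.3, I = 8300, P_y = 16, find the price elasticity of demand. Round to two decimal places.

-1.07

Q_x = 72 − 0.571(15.3)² + 0.0352(8300) + 1.18(16) = 72 − 133.6654 + 292.16 + 18.88 = 249.3746.
∂Q_x/∂p = −2·0.571·p = -17.4726, so E_p = -17.4726·(15.3/249.3746) ≈ -1.07.
|E_p| > 1: demand is elastic.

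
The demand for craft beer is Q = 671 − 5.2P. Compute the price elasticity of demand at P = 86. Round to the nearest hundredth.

At P = 86, Q = 223.8.
dQ/dP = −5.2.
Point elasticity E = (dQ/dP)·(P/Q) = -5.2 × 86/223.8 ≈ -2.00.
|E| > 1, so demand is elastic at this price.

-2.00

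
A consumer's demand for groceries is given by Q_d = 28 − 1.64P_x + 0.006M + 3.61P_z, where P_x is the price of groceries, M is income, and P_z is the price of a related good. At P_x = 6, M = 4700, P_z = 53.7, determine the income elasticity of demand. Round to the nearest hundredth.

0.12

First evaluate Q_d: 28 − 1.64(6) + 0.006(4700) + 3.61(53.7) = 28 − 9.84 + 28.2 + 193.857 = 240.217.
∂Q_d/∂M = +0.006, so E_I = 0.006·(4700/240.217) ≈ 0.12.
E_I ∈ (0,1): normal good (necessity).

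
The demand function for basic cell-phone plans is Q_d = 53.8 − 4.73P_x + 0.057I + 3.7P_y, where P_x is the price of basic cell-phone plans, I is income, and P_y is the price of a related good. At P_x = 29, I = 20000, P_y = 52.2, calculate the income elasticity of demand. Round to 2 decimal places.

0.91

Q_d = 53.8 − 4.73(29) + 0.057(20000) + 3.7(52.2) = 53.8 − 137.17 + 1140 + 193.14 = 1249.77.
∂Q_d/∂I = +0.057, so E_I = 0.057·(20000/1249.77) ≈ 0.91.
E_I ∈ (0,1): normal good (necessity).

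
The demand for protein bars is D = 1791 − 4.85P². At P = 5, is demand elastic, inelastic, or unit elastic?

At P = 5, D = 1669.75.
dD/dP = −2·4.85·P = −48.5.
Point elasticity E = (dD/dP)·(P/D) = -48.5 × 5/1669.75 ≈ -0.145.
|E| ≈ 0.145 < 1, so demand is inelastic.

inelastic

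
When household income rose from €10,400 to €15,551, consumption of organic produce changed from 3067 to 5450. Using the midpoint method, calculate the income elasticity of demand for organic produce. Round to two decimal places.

1.41

%ΔQ = (5450 − 3067)/[(3067+5450)/2] = 2383/4258.5 ≈ 0.5596.
%ΔY = (15,551 − 10,400)/[(10,400+15,551)/2] = 5151/12975.5 ≈ 0.3970.
E_I = %ΔQ/%ΔY ≈ 1.41.
E_I > 1: normal good (luxury).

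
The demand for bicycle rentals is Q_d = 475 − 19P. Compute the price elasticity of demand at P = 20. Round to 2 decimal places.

At P = 20, Q_d = 95.
dQ_d/dP = −19.
Point elasticity E = (dQ_d/dP)·(P/Q_d) = -19 × 20/95 ≈ -4.00.
|E| > 1, so demand is elastic at this price.

-4.00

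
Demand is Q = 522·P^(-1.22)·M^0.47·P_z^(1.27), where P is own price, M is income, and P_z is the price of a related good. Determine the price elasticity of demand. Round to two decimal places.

-1.22

For a Cobb–Douglas (constant-elasticity) form Q = A·P^α·…, the elasticity with respect to P equals the exponent α at every point.
Here the exponent on P is -1.22, so the price elasticity of demand is -1.22.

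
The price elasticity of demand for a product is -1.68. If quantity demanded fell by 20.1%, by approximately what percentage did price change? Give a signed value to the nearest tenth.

%ΔQ ≈ E × %ΔP ⇒ %ΔP = %ΔQ / E = (-20.1%)/(-1.68) ≈ 12.0%.

12.0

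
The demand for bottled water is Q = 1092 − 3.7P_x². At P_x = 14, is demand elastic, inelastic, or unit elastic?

elastic

At P_x = 14, Q = 366.8.
dQ/dP_x = −2·3.7·P_x = −103.6.
Point elasticity E = (dQ/dP_x)·(P_x/Q) = -103.6 × 14/366.8 ≈ -3.954.
|E| ≈ 3.954 > 1, so demand is elastic.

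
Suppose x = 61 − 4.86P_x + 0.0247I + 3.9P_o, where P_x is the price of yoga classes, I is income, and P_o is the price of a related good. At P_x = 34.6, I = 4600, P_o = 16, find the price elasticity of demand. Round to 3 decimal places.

Evaluating quantity at (P_x, I, P_o) gives x = 61 − 4.86(34.6) + 0.0247(4600) + 3.9(16) = 61 − 168.156 + 113.62 + 62.4 = 68.864.
∂x/∂P_x = −4.86, so E_p = (−4.86)·(34.6/68.864) ≈ -2.442.
|E_p| > 1: demand is elastic.

-2.442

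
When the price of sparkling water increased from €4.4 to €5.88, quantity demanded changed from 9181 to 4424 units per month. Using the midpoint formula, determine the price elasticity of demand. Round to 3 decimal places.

-2.429

%ΔQ = (4424 − 9181)/[(9181 + 4424)/2] = -4757/6802.5 ≈ -0.6993.
%ΔP = (5.88 − 4.4)/[(4.4 + 5.88)/2] = 1.48/5.14 ≈ 0.2879.
Arc elasticity E = %ΔQ/%ΔP ≈ -0.6993/0.2879 ≈ -2.429.
|E| > 1: demand is elastic over this range.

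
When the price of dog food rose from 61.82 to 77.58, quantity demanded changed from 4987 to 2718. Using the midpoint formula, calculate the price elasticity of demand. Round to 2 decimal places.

-2.60

%Δq = (2718 − 4987)/[(4987 + 2718)/2] = -2269/3852.5 ≈ -0.5890.
%Δp = (77.58 − 61.82)/[(61.82 + 77.58)/2] = 15.76/69.7 ≈ 0.2261.
Arc elasticity E = %Δq/%Δp ≈ -0.5890/0.2261 ≈ -2.60.
|E| > 1: demand is elastic over this range.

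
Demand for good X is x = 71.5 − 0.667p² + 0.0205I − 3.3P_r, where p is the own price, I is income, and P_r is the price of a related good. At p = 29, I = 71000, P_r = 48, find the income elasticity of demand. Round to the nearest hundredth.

1.80

First evaluate x: 71.5 − 0.667(29)² + 0.0205(71000) − 3.3(48) = 71.5 − 560.947 + 1455.5 − 158.4 = 807.653.
∂x/∂I = +0.0205, so E_I = 0.0205·(71000/807.653) ≈ 1.80.
E_I > 1: normal good (luxury).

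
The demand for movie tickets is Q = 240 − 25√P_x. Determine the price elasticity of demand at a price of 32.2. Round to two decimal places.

-0.72

At P_x = 32.2, Q = 98.1374.
dQ/dP_x = −25/(2√P_x) = −25/(2·5.6745).
Point elasticity E = (dQ/dP_x)·(P_x/Q) = -2.2028 × 32.2/98.1374 ≈ -0.72.
|E| < 1, so demand is inelastic at this price.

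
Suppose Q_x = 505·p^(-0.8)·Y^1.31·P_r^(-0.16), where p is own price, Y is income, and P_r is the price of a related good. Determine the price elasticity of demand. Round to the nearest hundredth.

-0.80

For a Cobb–Douglas (constant-elasticity) form Q_x = A·p^α·…, the elasticity with respect to p equals the exponent α at every point.
Here the exponent on p is -0.8, so the price elasticity of demand is -0.80.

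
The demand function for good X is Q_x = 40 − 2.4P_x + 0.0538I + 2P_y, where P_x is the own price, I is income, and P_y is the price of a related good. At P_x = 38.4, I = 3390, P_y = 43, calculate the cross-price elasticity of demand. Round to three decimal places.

First evaluate Q_x: 40 − 2.4(38.4) + 0.0538(3390) + 2(43) = 40 − 92.16 + 182.382 + 86 = 216.222.
∂Q_x/∂P_y = +2, so E_xy = 2·(43/216.222) ≈ 0.398.
E_xy > 0: the goods are substitutes.

0.398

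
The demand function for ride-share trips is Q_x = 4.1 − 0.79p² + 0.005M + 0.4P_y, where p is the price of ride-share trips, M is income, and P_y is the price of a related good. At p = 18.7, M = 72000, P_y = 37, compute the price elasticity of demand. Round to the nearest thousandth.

Q_x = 4.1 − 0.79(18.7)² + 0.005(72000) + 0.4(37) = 4.1 − 276.2551 + 360 + 14.8 = 102.6449.
∂Q_x/∂p = −2·0.79·p = -29.546, so E_p = -29.546·(18.7/102.6449) ≈ -5.383.
|E_p| > 1: demand is elastic.

-5.383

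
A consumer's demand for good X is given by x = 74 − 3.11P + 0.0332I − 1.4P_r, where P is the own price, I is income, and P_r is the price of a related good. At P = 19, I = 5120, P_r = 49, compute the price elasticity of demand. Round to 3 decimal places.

-0.508

At the given point, x = 74 − 3.11(19) + 0.0332(5120) − 1.4(49) = 74 − 59.09 + 169.984 − 68.6 = 116.294.
∂x/∂P = −3.11, so E_p = (−3.11)·(19/116.294) ≈ -0.508.
|E_p| < 1: demand is inelastic.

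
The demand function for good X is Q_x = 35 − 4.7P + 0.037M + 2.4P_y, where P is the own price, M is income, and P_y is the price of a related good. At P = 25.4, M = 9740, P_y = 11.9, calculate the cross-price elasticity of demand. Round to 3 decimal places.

Substituting, Q_x = 35 − 4.7(25.4) + 0.037(9740) + 2.4(11.9) = 35 − 119.38 + 360.38 + 28.56 = 304.56.
∂Q_x/∂P_y = +2.4, so E_xy = 2.4·(11.9/304.56) ≈ 0.094.
E_xy > 0: the goods are substitutes.

0.094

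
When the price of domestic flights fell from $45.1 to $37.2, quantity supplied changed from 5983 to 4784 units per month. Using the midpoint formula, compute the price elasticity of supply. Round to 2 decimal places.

1.16

%Δq = (4784 − 5983)/[(5983 + 4784)/2] = -1199/5383.5 ≈ -0.2227.
%ΔP = (37.2 − 45.1)/[(45.1 + 37.2)/2] = -7.9/41.15 ≈ -0.1920.
Arc elasticity E = %Δq/%ΔP ≈ -0.2227/-0.1920 ≈ 1.16.
|E| > 1: supply is elastic over this range.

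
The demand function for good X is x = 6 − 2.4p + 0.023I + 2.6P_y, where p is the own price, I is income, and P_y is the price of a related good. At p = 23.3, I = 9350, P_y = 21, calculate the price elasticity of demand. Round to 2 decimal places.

-0.25

Evaluating quantity at (p, I, P_y) gives x = 6 − 2.4(23.3) + 0.023(9350) + 2.6(21) = 6 − 55.92 + 215.05 + 54.6 = 219.73.
∂x/∂p = −2.4, so E_p = (−2.4)·(23.3/219.73) ≈ -0.25.
|E_p| < 1: demand is inelastic.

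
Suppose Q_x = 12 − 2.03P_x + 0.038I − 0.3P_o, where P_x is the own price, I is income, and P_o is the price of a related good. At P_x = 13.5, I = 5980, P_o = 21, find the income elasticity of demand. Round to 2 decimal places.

1.11

First evaluate Q_x: 12 − 2.03(13.5) + 0.038(5980) − 0.3(21) = 12 − 27.405 + 227.24 − 6.3 = 205.535.
∂Q_x/∂I = +0.038, so E_I = 0.038·(5980/205.535) ≈ 1.11.
E_I > 1: normal good (luxury).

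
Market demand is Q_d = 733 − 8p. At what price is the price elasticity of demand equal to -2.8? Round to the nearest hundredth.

67.51

Set −bp/(a − bp) = −2.8 ⇒ bp = 2.8(a − bp) ⇒ bp(1+2.8) = 2.8·a.
p = 2.8·733/(8·3.8) ≈ 67.51.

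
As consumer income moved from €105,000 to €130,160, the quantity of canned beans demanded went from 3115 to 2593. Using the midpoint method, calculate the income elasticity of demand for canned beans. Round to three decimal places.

-0.855

%ΔQ = (2593 − 3115)/[(3115+2593)/2] = -522/2854 ≈ -0.1829.
%ΔI = (130,160 − 105,000)/[(105,000+130,160)/2] = 25160/117580 ≈ 0.2140.
E_I = %ΔQ/%ΔI ≈ -0.855.
E_I < 0: inferior good.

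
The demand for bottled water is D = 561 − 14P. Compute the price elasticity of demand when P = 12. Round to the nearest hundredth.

-0.43

At P = 12, D = 393.
dD/dP = −14.
Point elasticity E = (dD/dP)·(P/D) = -14 × 12/393 ≈ -0.43.
|E| < 1, so demand is inelastic at this price.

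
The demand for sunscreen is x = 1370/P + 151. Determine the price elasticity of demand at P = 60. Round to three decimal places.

At P = 60, x = 173.8333.
dx/dP = −1370/P² = −0.3806.
Point elasticity E = (dx/dP)·(P/x) = -0.3806 × 60/173.8333 ≈ -0.131.
|E| < 1, so demand is inelastic at this price.

-0.131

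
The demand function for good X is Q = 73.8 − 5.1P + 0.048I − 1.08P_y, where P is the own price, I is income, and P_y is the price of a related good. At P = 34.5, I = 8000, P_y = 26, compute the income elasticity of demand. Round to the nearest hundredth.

1.51

Evaluating quantity at (P, I, P_y) gives Q = 73.8 − 5.1(34.5) + 0.048(8000) − 1.08(26) = 73.8 − 175.95 + 384 − 28.08 = 253.77.
∂Q/∂I = +0.048, so E_I = 0.048·(8000/253.77) ≈ 1.51.
E_I > 1: normal good (luxury).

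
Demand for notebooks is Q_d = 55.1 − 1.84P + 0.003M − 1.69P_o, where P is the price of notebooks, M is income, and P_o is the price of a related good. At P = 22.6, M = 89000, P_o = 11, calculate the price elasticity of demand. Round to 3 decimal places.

-0.159

Evaluating quantity at (P, M, P_o) gives Q_d = 55.1 − 1.84(22.6) + 0.003(89000) − 1.69(11) = 55.1 − 41.584 + 267 − 18.59 = 261.926.
∂Q_d/∂P = −1.84, so E_p = (−1.84)·(22.6/261.926) ≈ -0.159.
|E_p| < 1: demand is inelastic.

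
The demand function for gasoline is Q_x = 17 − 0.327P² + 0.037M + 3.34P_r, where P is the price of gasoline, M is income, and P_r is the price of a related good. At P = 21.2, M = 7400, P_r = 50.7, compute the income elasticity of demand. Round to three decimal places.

Q_x = 17 − 0.327(21.2)² + 0.037(7400) + 3.34(50.7) = 17 − 146.9669 + 273.8 + 169.338 = 313.1711.
∂Q_x/∂M = +0.037, so E_I = 0.037·(7400/313.1711) ≈ 0.874.
E_I ∈ (0,1): normal good (necessity).

0.874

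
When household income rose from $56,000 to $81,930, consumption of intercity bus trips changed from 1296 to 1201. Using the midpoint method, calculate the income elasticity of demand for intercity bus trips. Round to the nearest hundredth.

%ΔQ = (1201 − 1296)/[(1296+1201)/2] = -95/1248.5 ≈ -0.0761.
%ΔI = (81,930 − 56,000)/[(56,000+81,930)/2] = 25930/68965 ≈ 0.3760.
E_I = %ΔQ/%ΔI ≈ -0.20.
E_I < 0: inferior good.

-0.20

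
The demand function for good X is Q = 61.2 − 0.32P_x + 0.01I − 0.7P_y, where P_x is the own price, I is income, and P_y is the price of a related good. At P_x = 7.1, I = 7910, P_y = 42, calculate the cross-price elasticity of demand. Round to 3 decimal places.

-0.271

Q = 61.2 − 0.32(7.1) + 0.01(7910) − 0.7(42) = 61.2 − 2.272 + 79.1 − 29.4 = 108.628.
∂Q/∂P_y = −0.7, so E_xy = -0.7·(42/108.628) ≈ -0.271.
E_xy < 0: the goods are complements.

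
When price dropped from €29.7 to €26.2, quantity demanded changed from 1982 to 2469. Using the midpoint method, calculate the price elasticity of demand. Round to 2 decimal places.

-1.75

%Δq = (2469 − 1982)/[(1982 + 2469)/2] = 487/2225.5 ≈ 0.2188.
%Δp = (26.2 − 29.7)/[(29.7 + 26.2)/2] = -3.5/27.95 ≈ -0.1252.
Arc elasticity E = %Δq/%Δp ≈ 0.2188/-0.1252 ≈ -1.75.
|E| > 1: demand is elastic over this range.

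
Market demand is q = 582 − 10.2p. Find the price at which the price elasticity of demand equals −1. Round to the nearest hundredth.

For linear demand q = a − bp, E = −bp/(a − bp). |E| = 1 ⇒ bp = a − bp ⇒ p = a/(2b).
p = 582/(2·10.2) ≈ 28.53.

28.53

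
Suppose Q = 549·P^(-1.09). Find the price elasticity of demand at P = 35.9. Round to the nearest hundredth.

For a Cobb–Douglas (constant-elasticity) form Q = A·P^α·…, the elasticity with respect to P equals the exponent α at every point.
Here the exponent on P is -1.09, so the price elasticity of demand is -1.09.

-1.09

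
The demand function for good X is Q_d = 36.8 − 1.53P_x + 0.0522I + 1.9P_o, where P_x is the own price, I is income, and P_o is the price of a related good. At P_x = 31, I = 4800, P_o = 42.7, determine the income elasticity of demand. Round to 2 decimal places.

0.78

Q_d = 36.8 − 1.53(31) + 0.0522(4800) + 1.9(42.7) = 36.8 − 47.43 + 250.56 + 81.13 = 321.06.
∂Q_d/∂I = +0.0522, so E_I = 0.0522·(4800/321.06) ≈ 0.78.
E_I ∈ (0,1): normal good (necessity).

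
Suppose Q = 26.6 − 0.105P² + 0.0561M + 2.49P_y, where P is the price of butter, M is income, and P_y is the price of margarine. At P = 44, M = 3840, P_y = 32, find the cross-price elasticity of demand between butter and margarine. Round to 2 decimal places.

At the given point, Q = 26.6 − 0.105(44)² + 0.0561(3840) + 2.49(32) = 26.6 − 203.28 + 215.424 + 79.68 = 118.424.
∂Q/∂P_y = +2.49, so E_xy = 2.49·(32/118.424) ≈ 0.67.
E_xy > 0: the goods are substitutes.

0.67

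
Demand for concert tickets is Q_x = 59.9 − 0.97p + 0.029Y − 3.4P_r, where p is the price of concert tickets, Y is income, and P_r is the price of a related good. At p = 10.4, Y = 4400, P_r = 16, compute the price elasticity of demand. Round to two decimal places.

-0.08

Substituting, Q_x = 59.9 − 0.97(10.4) + 0.029(4400) − 3.4(16) = 59.9 − 10.088 + 127.6 − 54.4 = 123.012.
∂Q_x/∂p = −0.97, so E_p = (−0.97)·(10.4/123.012) ≈ -0.08.
|E_p| < 1: demand is inelastic.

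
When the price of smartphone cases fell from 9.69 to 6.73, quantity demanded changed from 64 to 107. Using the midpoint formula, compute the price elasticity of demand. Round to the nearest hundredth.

-1.39

%Δq = (107 − 64)/[(64 + 107)/2] = 43/85.5 ≈ 0.5029.
%ΔP = (6.73 − 9.69)/[(9.69 + 6.73)/2] = -2.96/8.21 ≈ -0.3605.
Arc elasticity E = %Δq/%ΔP ≈ 0.5029/-0.3605 ≈ -1.39.
|E| > 1: demand is elastic over this range.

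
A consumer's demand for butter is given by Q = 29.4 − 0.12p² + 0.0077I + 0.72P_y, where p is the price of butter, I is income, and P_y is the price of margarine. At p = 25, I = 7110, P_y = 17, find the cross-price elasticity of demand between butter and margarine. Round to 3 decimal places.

First evaluate Q: 29.4 − 0.12(25)² + 0.0077(7110) + 0.72(17) = 29.4 − 75 + 54.747 + 12.24 = 21.387.
∂Q/∂P_y = +0.72, so E_xy = 0.72·(17/21.387) ≈ 0.572.
E_xy > 0: the goods are substitutes.

0.572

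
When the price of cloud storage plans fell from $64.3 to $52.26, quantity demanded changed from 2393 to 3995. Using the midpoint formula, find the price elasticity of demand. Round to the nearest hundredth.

%Δq = (3995 − 2393)/[(2393 + 3995)/2] = 1602/3194 ≈ 0.5016.
%ΔP = (52.26 − 64.3)/[(64.3 + 52.26)/2] = -12.04/58.28 ≈ -0.2066.
Arc elasticity E = %Δq/%ΔP ≈ 0.5016/-0.2066 ≈ -2.43.
|E| > 1: demand is elastic over this range.

-2.43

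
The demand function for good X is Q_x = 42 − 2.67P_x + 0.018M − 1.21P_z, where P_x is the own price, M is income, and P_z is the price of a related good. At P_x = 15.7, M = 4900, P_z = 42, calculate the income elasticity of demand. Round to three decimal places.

2.354

Q_x = 42 − 2.67(15.7) + 0.018(4900) − 1.21(42) = 42 − 41.919 + 88.2 − 50.82 = 37.461.
∂Q_x/∂M = +0.018, so E_I = 0.018·(4900/37.461) ≈ 2.354.
E_I > 1: normal good (luxury).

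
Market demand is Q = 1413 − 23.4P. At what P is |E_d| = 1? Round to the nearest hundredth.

30.19

For linear demand Q = a − bP, E = −bP/(a − bP). |E| = 1 ⇒ bP = a − bP ⇒ P = a/(2b).
P = 1413/(2·23.4) ≈ 30.19.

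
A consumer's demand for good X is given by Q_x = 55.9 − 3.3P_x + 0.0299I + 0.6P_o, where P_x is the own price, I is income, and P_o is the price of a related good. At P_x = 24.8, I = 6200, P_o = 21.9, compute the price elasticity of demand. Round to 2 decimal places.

-0.47

Substituting, Q_x = 55.9 − 3.3(24.8) + 0.0299(6200) + 0.6(21.9) = 55.9 − 81.84 + 185.38 + 13.14 = 172.58.
∂Q_x/∂P_x = −3.3, so E_p = (−3.3)·(24.8/172.58) ≈ -0.47.
|E_p| < 1: demand is inelastic.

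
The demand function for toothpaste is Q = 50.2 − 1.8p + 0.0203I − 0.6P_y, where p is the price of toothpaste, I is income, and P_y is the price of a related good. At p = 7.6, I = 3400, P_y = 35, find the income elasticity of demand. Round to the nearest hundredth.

0.82

Evaluating quantity at (p, I, P_y) gives Q = 50.2 − 1.8(7.6) + 0.0203(3400) − 0.6(35) = 50.2 − 13.68 + 69.02 − 21 = 84.54.
∂Q/∂I = +0.0203, so E_I = 0.0203·(3400/84.54) ≈ 0.82.
E_I ∈ (0,1): normal good (necessity).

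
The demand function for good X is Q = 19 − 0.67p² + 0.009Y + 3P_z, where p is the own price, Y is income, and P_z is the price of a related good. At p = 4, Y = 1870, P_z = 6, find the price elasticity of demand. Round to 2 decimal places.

-0.50

Substituting, Q = 19 − 0.67(4)² + 0.009(1870) + 3(6) = 19 − 10.72 + 16.83 + 18 = 43.11.
∂Q/∂p = −2·0.67·p = -5.36, so E_p = -5.36·(4/43.11) ≈ -0.50.
|E_p| < 1: demand is inelastic.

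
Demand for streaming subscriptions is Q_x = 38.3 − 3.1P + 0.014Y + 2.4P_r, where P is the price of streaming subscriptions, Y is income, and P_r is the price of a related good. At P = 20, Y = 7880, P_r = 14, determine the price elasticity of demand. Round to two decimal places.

At the given point, Q_x = 38.3 − 3.1(20) + 0.014(7880) + 2.4(14) = 38.3 − 62 + 110.32 + 33.6 = 120.22.
∂Q_x/∂P = −3.1, so E_p = (−3.1)·(20/120.22) ≈ -0.52.
|E_p| < 1: demand is inelastic.

-0.52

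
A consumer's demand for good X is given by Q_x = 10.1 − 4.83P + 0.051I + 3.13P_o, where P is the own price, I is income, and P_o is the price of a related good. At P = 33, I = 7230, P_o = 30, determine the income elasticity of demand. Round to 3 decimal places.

1.177

Q_x = 10.1 − 4.83(33) + 0.051(7230) + 3.13(30) = 10.1 − 159.39 + 368.73 + 93.9 = 313.34.
∂Q_x/∂I = +0.051, so E_I = 0.051·(7230/313.34) ≈ 1.177.
E_I > 1: normal good (luxury).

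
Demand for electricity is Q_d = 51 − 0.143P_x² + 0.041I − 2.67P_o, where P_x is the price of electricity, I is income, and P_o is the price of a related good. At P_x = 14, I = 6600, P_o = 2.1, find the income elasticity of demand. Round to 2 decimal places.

0.94

Substituting, Q_d = 51 − 0.143(14)² + 0.041(6600) − 2.67(2.1) = 51 − 28.028 + 270.6 − 5.607 = 287.965.
∂Q_d/∂I = +0.041, so E_I = 0.041·(6600/287.965) ≈ 0.94.
E_I ∈ (0,1): normal good (necessity).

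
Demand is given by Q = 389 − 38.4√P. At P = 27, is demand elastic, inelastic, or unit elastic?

At P = 27, Q = 189.4677.
dQ/dP = −38.4/(2√P) = −38.4/(2·5.1962).
Point elasticity E = (dQ/dP)·(P/Q) = -3.695 × 27/189.4677 ≈ -0.527.
|E| ≈ 0.527 < 1, so demand is inelastic.

inelastic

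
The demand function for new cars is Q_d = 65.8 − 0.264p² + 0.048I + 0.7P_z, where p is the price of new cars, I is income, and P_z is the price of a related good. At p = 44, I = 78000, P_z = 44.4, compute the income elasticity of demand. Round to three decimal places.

1.124

First evaluate Q_d: 65.8 − 0.264(44)² + 0.048(78000) + 0.7(44.4) = 65.8 − 511.104 + 3744 + 31.08 = 3329.776.
∂Q_d/∂I = +0.048, so E_I = 0.048·(78000/3329.776) ≈ 1.124.
E_I > 1: normal good (luxury).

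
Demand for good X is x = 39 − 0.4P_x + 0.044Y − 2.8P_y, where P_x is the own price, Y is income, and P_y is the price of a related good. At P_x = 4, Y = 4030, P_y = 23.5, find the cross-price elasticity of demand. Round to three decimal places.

-0.442

x = 39 − 0.4(4) + 0.044(4030) − 2.8(23.5) = 39 − 1.6 + 177.32 − 65.8 = 148.92.
∂x/∂P_y = −2.8, so E_xy = -2.8·(23.5/148.92) ≈ -0.442.
E_xy < 0: the goods are complements.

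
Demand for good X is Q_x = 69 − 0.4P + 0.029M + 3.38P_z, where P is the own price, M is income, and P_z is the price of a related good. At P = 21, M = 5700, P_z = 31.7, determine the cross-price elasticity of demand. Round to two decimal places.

0.32

First evaluate Q_x: 69 − 0.4(21) + 0.029(5700) + 3.38(31.7) = 69 − 8.4 + 165.3 + 107.146 = 333.046.
∂Q_x/∂P_z = +3.38, so E_xy = 3.38·(31.7/333.046) ≈ 0.32.
E_xy > 0: the goods are substitutes.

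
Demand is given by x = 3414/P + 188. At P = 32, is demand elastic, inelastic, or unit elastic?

At P = 32, x = 294.6875.
dx/dP = −3414/P² = −3.334.
Point elasticity E = (dx/dP)·(P/x) = -3.334 × 32/294.6875 ≈ -0.362.
|E| ≈ 0.362 < 1, so demand is inelastic.

inelastic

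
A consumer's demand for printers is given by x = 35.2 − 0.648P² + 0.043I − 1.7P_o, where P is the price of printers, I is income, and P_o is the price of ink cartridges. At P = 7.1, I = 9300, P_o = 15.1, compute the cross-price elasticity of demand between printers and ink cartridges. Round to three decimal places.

-0.068

x = 35.2 − 0.648(7.1)² + 0.043(9300) − 1.7(15.1) = 35.2 − 32.6657 + 399.9 − 25.67 = 376.7643.
∂x/∂P_o = −1.7, so E_xy = -1.7·(15.1/376.7643) ≈ -0.068.
E_xy < 0: the goods are complements.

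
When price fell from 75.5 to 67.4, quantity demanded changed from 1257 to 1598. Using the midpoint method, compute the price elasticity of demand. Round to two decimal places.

-2.11

%Δq = (1598 − 1257)/[(1257 + 1598)/2] = 341/1427.5 ≈ 0.2389.
%ΔP = (67.4 − 75.5)/[(75.5 + 67.4)/2] = -8.1/71.45 ≈ -0.1134.
Arc elasticity E = %Δq/%ΔP ≈ 0.2389/-0.1134 ≈ -2.11.
|E| > 1: demand is elastic over this range.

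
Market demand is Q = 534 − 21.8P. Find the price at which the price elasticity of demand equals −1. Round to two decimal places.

12.25

For linear demand Q = a − bP, E = −bP/(a − bP). |E| = 1 ⇒ bP = a − bP ⇒ P = a/(2b).
P = 534/(2·21.8) ≈ 12.25.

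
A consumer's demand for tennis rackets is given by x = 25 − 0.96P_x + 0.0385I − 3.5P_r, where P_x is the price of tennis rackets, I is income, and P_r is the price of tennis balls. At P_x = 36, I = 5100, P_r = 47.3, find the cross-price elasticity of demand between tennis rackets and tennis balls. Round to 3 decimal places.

Substituting, x = 25 − 0.96(36) + 0.0385(5100) − 3.5(47.3) = 25 − 34.56 + 196.35 − 165.55 = 21.24.
∂x/∂P_r = −3.5, so E_xy = -3.5·(47.3/21.24) ≈ -7.794.
E_xy < 0: the goods are complements.

-7.794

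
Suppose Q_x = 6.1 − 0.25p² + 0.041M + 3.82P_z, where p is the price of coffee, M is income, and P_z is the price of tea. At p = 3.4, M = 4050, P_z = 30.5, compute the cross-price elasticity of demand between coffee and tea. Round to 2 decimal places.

0.41

Evaluating quantity at (p, M, P_z) gives Q_x = 6.1 − 0.25(3.4)² + 0.041(4050) + 3.82(30.5) = 6.1 − 2.89 + 166.05 + 116.51 = 285.77.
∂Q_x/∂P_z = +3.82, so E_xy = 3.82·(30.5/285.77) ≈ 0.41.
E_xy > 0: the goods are substitutes.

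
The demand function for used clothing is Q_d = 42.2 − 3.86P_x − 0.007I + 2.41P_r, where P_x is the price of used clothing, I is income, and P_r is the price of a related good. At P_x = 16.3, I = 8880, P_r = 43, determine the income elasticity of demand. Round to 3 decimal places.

First evaluate Q_d: 42.2 − 3.86(16.3) − 0.007(8880) + 2.41(43) = 42.2 − 62.918 − 62.16 + 103.63 = 20.752.
∂Q_d/∂I = −0.007, so E_I = -0.007·(8880/20.752) ≈ -2.995.
E_I < 0: inferior good.

-2.995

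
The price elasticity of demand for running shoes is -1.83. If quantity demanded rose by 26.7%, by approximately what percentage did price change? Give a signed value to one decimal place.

%ΔQ ≈ E × %ΔP ⇒ %ΔP = %ΔQ / E = (26.7%)/(-1.83) ≈ -14.6%.

-14.6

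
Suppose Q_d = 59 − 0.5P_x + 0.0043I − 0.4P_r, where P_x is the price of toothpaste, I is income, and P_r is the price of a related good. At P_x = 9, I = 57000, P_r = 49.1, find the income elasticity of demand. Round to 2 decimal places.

First evaluate Q_d: 59 − 0.5(9) + 0.0043(57000) − 0.4(49.1) = 59 − 4.5 + 245.1 − 19.64 = 279.96.
∂Q_d/∂I = +0.0043, so E_I = 0.0043·(57000/279.96) ≈ 0.88.
E_I ∈ (0,1): normal good (necessity).

0.88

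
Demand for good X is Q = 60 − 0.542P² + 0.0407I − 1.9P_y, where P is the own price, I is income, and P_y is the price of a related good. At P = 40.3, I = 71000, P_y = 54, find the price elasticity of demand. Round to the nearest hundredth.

-0.90

At the given point, Q = 60 − 0.542(40.3)² + 0.0407(71000) − 1.9(54) = 60 − 880.2568 + 2889.7 − 102.6 = 1966.8432.
∂Q/∂P = −2·0.542·P = -43.6852, so E_p = -43.6852·(40.3/1966.8432) ≈ -0.90.
|E_p| < 1: demand is inelastic.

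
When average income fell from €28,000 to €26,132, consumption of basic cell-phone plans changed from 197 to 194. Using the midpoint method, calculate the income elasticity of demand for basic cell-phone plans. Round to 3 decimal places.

%ΔQ = (194 − 197)/[(197+194)/2] = -3/195.5 ≈ -0.0153.
%ΔI = (26,132 − 28,000)/[(28,000+26,132)/2] = -1868/27066 ≈ -0.0690.
E_I = %ΔQ/%ΔI ≈ 0.222.
E_I ∈ (0,1): normal good (necessity).

0.222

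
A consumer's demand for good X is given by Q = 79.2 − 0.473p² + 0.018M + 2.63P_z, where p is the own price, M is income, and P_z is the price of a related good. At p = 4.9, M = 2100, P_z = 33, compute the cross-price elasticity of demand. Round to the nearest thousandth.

0.451

Substituting, Q = 79.2 − 0.473(4.9)² + 0.018(2100) + 2.63(33) = 79.2 − 11.3567 + 37.8 + 86.79 = 192.4333.
∂Q/∂P_z = +2.63, so E_xy = 2.63·(33/192.4333) ≈ 0.451.
E_xy > 0: the goods are substitutes.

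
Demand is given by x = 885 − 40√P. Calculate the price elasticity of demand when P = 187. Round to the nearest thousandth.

-0.809

At P = 187, x = 338.0082.
dx/dP = −40/(2√P) = −40/(2·13.6748).
Point elasticity E = (dx/dP)·(P/x) = -1.4625 × 187/338.0082 ≈ -0.809.
|E| < 1, so demand is inelastic at this price.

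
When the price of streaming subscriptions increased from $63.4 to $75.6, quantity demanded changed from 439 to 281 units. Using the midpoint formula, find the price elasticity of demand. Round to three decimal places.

%Δq = (281 − 439)/[(439 + 281)/2] = -158/360 ≈ -0.4389.
%ΔP = (75.6 − 63.4)/[(63.4 + 75.6)/2] = 12.2/69.5 ≈ 0.1755.
Arc elasticity E = %Δq/%ΔP ≈ -0.4389/0.1755 ≈ -2.500.
|E| > 1: demand is elastic over this range.

-2.500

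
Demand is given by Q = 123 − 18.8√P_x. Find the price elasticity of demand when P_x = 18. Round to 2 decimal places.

-0.92

At P_x = 18, Q = 43.2384.
dQ/dP_x = −18.8/(2√P_x) = −18.8/(2·4.2426).
Point elasticity E = (dQ/dP_x)·(P_x/Q) = -2.2156 × 18/43.2384 ≈ -0.92.
|E| < 1, so demand is inelastic at this price.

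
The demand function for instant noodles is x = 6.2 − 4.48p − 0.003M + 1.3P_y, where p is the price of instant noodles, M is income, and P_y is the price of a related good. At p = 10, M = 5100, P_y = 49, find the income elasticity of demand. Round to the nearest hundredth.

Evaluating quantity at (p, M, P_y) gives x = 6.2 − 4.48(10) − 0.003(5100) + 1.3(49) = 6.2 − 44.8 − 15.3 + 63.7 = 9.8.
∂x/∂M = −0.003, so E_I = -0.003·(5100/9.8) ≈ -1.56.
E_I < 0: inferior good.

-1.56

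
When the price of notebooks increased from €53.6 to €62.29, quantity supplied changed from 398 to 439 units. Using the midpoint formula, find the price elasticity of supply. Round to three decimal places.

0.653

%ΔQ = (439 − 398)/[(398 + 439)/2] = 41/418.5 ≈ 0.0980.
%Δp = (62.29 − 53.6)/[(53.6 + 62.29)/2] = 8.69/57.945 ≈ 0.1500.
Arc elasticity E = %ΔQ/%Δp ≈ 0.0980/0.1500 ≈ 0.653.
|E| < 1: supply is inelastic over this range.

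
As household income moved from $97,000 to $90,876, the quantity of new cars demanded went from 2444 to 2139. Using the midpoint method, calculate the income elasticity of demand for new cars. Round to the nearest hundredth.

%ΔQ = (2139 − 2444)/[(2444+2139)/2] = -305/2291.5 ≈ -0.1331.
%ΔM = (90,876 − 97,000)/[(97,000+90,876)/2] = -6124/93938 ≈ -0.0652.
E_I = %ΔQ/%ΔM ≈ 2.04.
E_I > 1: normal good (luxury).

2.04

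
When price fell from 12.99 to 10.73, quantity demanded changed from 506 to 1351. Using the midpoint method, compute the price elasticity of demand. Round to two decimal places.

-4.78

%ΔQ = (1351 − 506)/[(506 + 1351)/2] = 845/928.5 ≈ 0.9101.
%Δp = (10.73 − 12.99)/[(12.99 + 10.73)/2] = -2.26/11.86 ≈ -0.1906.
Arc elasticity E = %ΔQ/%Δp ≈ 0.9101/-0.1906 ≈ -4.78.
|E| > 1: demand is elastic over this range.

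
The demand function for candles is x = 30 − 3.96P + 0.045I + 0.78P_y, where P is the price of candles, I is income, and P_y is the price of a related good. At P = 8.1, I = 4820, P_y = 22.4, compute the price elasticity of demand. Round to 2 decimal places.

Evaluating quantity at (P, I, P_y) gives x = 30 − 3.96(8.1) + 0.045(4820) + 0.78(22.4) = 30 − 32.076 + 216.9 + 17.472 = 232.296.
∂x/∂P = −3.96, so E_p = (−3.96)·(8.1/232.296) ≈ -0.14.
|E_p| < 1: demand is inelastic.

-0.14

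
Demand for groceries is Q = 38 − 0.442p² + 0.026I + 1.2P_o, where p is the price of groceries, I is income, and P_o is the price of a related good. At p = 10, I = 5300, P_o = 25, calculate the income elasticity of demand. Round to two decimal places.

At the given point, Q = 38 − 0.442(10)² + 0.026(5300) + 1.2(25) = 38 − 44.2 + 137.8 + 30 = 161.6.
∂Q/∂I = +0.026, so E_I = 0.026·(5300/161.6) ≈ 0.85.
E_I ∈ (0,1): normal good (necessity).

0.85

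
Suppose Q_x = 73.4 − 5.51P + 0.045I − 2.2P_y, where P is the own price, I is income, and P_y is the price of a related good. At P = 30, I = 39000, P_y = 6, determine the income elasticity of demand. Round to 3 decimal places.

Substituting, Q_x = 73.4 − 5.51(30) + 0.045(39000) − 2.2(6) = 73.4 − 165.3 + 1755 − 13.2 = 1649.9.
∂Q_x/∂I = +0.045, so E_I = 0.045·(39000/1649.9) ≈ 1.064.
E_I > 1: normal good (luxury).

1.064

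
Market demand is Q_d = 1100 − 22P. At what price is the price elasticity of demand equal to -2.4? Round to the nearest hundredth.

35.29

Set −bP/(a − bP) = −2.4 ⇒ bP = 2.4(a − bP) ⇒ bP(1+2.4) = 2.4·a.
P = 2.4·1100/(22·3.4) ≈ 35.29.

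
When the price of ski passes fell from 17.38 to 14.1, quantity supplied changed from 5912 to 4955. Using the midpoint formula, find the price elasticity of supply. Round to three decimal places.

%ΔQ = (4955 − 5912)/[(5912 + 4955)/2] = -957/5433.5 ≈ -0.1761.
%ΔP = (14.1 − 17.38)/[(17.38 + 14.1)/2] = -3.28/15.74 ≈ -0.2084.
Arc elasticity E = %ΔQ/%ΔP ≈ -0.1761/-0.2084 ≈ 0.845.
|E| < 1: supply is inelastic over this range.

0.845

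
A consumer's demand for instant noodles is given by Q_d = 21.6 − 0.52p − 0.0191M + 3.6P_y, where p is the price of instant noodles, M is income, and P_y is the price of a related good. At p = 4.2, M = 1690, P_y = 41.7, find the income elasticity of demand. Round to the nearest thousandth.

-0.235

At the given point, Q_d = 21.6 − 0.52(4.2) − 0.0191(1690) + 3.6(41.7) = 21.6 − 2.184 − 32.279 + 150.12 = 137.257.
∂Q_d/∂M = −0.0191, so E_I = -0.0191·(1690/137.257) ≈ -0.235.
E_I < 0: inferior good.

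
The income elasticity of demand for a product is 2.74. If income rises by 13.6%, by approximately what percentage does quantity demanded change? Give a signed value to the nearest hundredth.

%ΔQ ≈ E × %ΔI = (2.74) × (13.6%) ≈ 37.26%.

37.26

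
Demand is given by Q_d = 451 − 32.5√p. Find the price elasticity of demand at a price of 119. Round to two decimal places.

-1.84

At p = 119, Q_d = 96.4669.
dQ_d/dp = −32.5/(2√p) = −32.5/(2·10.9087).
Point elasticity E = (dQ_d/dp)·(p/Q_d) = -1.4896 × 119/96.4669 ≈ -1.84.
|E| > 1, so demand is elastic at this price.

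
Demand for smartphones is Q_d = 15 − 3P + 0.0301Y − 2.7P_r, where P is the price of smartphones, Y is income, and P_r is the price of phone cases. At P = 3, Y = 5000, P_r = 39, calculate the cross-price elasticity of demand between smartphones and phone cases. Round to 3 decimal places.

First evaluate Q_d: 15 − 3(3) + 0.0301(5000) − 2.7(39) = 15 − 9 + 150.5 − 105.3 = 51.2.
∂Q_d/∂P_r = −2.7, so E_xy = -2.7·(39/51.2) ≈ -2.057.
E_xy < 0: the goods are complements.

-2.057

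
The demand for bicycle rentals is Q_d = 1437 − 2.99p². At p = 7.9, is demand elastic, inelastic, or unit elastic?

At p = 7.9, Q_d = 1250.3941.
dQ_d/dp = −2·2.99·p = −47.242.
Point elasticity E = (dQ_d/dp)·(p/Q_d) = -47.242 × 7.9/1250.3941 ≈ -0.298.
|E| ≈ 0.298 < 1, so demand is inelastic.

inelastic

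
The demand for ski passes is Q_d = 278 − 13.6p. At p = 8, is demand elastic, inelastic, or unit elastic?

inelastic

At p = 8, Q_d = 169.2.
dQ_d/dp = −13.6.
Point elasticity E = (dQ_d/dp)·(p/Q_d) = -13.6 × 8/169.2 ≈ -0.643.
|E| ≈ 0.643 < 1, so demand is inelastic.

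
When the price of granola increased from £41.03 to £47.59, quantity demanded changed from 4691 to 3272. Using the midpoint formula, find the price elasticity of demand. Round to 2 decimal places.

%ΔQ = (3272 − 4691)/[(4691 + 3272)/2] = -1419/3981.5 ≈ -0.3564.
%ΔP = (47.59 − 41.03)/[(41.03 + 47.59)/2] = 6.56/44.31 ≈ 0.1480.
Arc elasticity E = %ΔQ/%ΔP ≈ -0.3564/0.1480 ≈ -2.41.
|E| > 1: demand is elastic over this range.

-2.41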